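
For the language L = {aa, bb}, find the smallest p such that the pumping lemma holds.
p = 3

For a finite language L, the pumping lemma holds vacuously if p > max|s| for s ∈ L.

The longest string in L = {aa, bb} has length 2.
If p = 3, then no string s ∈ L has |s| ≥ p, so the condition is vacuously true.

The minimum pumping length is p = 3.

Why no smaller p works: for any p ≤ 2, the longest string s ∈ L has |s| = 2 ≥ p, so it would
have to be pumpable; but pumping up (i = 2, 3, ...) produces ever longer strings, which cannot all lie in the
finite language L. So the pumping property fails for every p ≤ 2.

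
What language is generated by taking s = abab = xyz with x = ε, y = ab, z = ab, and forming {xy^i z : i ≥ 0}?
{xy^i z : i ≥ 0} = {(ab)^(i+1) : i ≥ 0} = {ab, abab, ababab, ...}

With x = ε, y = ab, z = ab: Pumping 'ab' gives strings of alternating a's and b's.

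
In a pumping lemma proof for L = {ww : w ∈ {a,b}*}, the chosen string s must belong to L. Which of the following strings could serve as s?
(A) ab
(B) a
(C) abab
(C) abab

The pumping lemma is applied to a string s that lies in L, so first check membership of each option:
- (A) ab has length 2; its halves are a and b, which differ, so it is not in L ✗
- (B) a has odd length 1, so it cannot be written as ww and is not in L ✗
- (C) abab splits into halves ab · ab, which are equal, so it is in L (w = ab) ✓

Only (C) abab is in L, so it is the only candidate that could play the role of s.
(In a complete proof one picks s in terms of the pumping length p so that |s| ≥ p is guaranteed; a fixed string like abab illustrates the shape of such an s.)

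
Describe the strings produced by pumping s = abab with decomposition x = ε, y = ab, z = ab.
{xy^i z : i ≥ 0} = {(ab)^(i+1) : i ≥ 0} = {ab, abab, ababab, ...}

With x = ε, y = ab, z = ab: Pumping 'ab' gives strings of alternating a's and b's.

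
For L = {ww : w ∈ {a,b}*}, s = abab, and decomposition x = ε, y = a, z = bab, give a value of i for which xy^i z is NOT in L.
i = 0

xy⁰z = ε · ε · bab = bab; bab has odd length 3, so it cannot be written as ww and is not in L.
(Other choices also work, e.g. i = 2, 3; only i = 1 is guaranteed to stay in L since xy¹z = s.)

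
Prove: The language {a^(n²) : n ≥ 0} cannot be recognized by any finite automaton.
Assume for contradiction that L is regular, and let p ≥ 1 be the pumping length given by the pumping lemma.
Choose s = a^(p²). Then s ∈ L and |s| = p² ≥ p.
By the pumping lemma, s = xyz for some x, y, z with |xy| ≤ p, |y| ≥ 1, and xy^i z ∈ L for every i ≥ 0.
Here y = a^k for some k with 1 ≤ k ≤ |xy| ≤ p.

Take i = 2: |xy²z| = p² + k.
Now p² < p² + k ≤ p² + p < p² + 2p + 1 = (p + 1)².
So |xy²z| lies strictly between the consecutive squares p² and (p + 1)², hence is not a perfect square, and xy²z ∉ L.

This contradicts the pumping lemma, which requires xy^i z ∈ L for all i ≥ 0.
Hence L = {a^(n²) : n ≥ 0} is not regular. ∎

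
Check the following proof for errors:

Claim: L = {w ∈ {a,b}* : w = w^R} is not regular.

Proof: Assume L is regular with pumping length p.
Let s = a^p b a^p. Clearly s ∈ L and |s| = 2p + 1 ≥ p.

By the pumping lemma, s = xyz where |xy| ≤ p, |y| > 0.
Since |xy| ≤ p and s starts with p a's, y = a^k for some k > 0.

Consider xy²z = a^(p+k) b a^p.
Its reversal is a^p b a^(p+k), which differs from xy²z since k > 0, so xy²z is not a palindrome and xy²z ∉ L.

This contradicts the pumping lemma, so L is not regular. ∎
The proof is correct.

This proof is valid because:
1. s = a^p b a^p is in L and is chosen in terms of p, so |s| ≥ p holds for every p
2. The decomposition analysis is correct: |xy| ≤ p forces y to lie inside the leading a's
3. The contradiction is valid: a^(p+k) b a^p has more a's before the b than after it, so it is not a palindrome
4. The conclusion follows logically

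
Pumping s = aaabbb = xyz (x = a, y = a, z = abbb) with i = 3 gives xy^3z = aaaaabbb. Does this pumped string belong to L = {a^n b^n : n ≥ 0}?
No

xy³z = a · aaa · abbb = aaaaabbb.
aaaaabbb has 5 a's and 3 b's; 5 ≠ 3, so it is not in L.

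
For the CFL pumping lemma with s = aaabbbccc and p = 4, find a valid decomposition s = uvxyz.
u='aa', v='a', x='bb', y='b', z='ccc'

For s = aaabbbccc with pumping length p = 4:

One valid decomposition:
- u = 'aa'
- v = 'a'
- x = 'bb'
- y = 'b'
- z = 'ccc'

Verification:
- uvxyz = 'aa' + 'a' + 'bb' + 'b' + 'ccc' = aaabbbccc ✓
- |vxy| = |'abbb'| = 4 ≤ 4 ✓
- |vy| = |'ab'| = 2 > 0 ✓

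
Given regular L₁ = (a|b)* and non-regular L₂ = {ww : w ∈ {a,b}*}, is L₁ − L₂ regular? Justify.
No — L₁ − L₂ is not regular.

L₁ − L₂ is the complement of {ww} within {a,b}*. If it were regular, its complement {ww} would be regular as well (regular languages are closed under complement) — contradiction. So L₁ − L₂ is not regular.

Note that the bare facts "L₁ regular, L₂ non-regular" do not settle the question by themselves: the closure of regular languages under ∪, ∩, complement and difference applies only when BOTH operands are regular. With a non-regular operand the result can come out regular or non-regular depending on the specific languages, so one has to work out L₁ − L₂ for this particular pair, as above.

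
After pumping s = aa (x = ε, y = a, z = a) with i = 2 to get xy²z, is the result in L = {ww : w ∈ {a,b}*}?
No

xy²z = ε · aa · a = aaa.
aaa has odd length 3, so it cannot be written as ww and is not in L.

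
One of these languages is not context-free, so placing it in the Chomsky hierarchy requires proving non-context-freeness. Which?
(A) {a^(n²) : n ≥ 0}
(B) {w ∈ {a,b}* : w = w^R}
(A) {a^(n²) : n ≥ 0}

(A) {a^(n²) : n ≥ 0} requires the CFL pumping lemma.

- {w ∈ {a,b}* : w = w^R} is context-free (but not regular)
  • Can be shown non-regular with the regular pumping lemma
  • After pumping, the string is no longer symmetric

- {a^(n²) : n ≥ 0} is NOT context-free
  • Requires the CFL pumping lemma to prove
  • Gaps between squares grow unboundedly

The CFL pumping lemma is "stronger" in that it can prove non-membership
in the larger class of context-free languages.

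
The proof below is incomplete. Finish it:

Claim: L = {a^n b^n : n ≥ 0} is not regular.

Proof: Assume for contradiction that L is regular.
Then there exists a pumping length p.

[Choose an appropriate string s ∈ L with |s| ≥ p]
s = a^p b^p

This string is in L (has equal a's and b's) and has length 2p ≥ p.
Any decomposition xyz with |xy| ≤ p means y consists only of a's,
so pumping will unbalance the counts.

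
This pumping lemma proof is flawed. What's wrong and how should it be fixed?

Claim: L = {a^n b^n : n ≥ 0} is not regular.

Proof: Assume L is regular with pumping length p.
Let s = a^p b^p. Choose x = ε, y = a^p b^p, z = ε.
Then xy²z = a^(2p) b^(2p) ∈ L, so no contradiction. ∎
Error: The decomposition violates |xy| ≤ p. With y = a^p b^p, |xy| = |y| = 2p > p. (The proof also miscomputes xy²z, which would be a^p b^p a^p b^p rather than a^(2p) b^(2p), and it wrongly treats one harmless decomposition as settling the matter — the prover does not get to choose the decomposition.)

Correction: The pumping lemma requires |xy| ≤ p, and the argument must handle every decomposition satisfying |xy| ≤ p, |y| ≥ 1. Since s starts with p a's, any such y consists only of a's, say y = a^k with k ≥ 1. Then xy²z = a^(p+k) b^p has unequal numbers of a's and b's, so xy²z ∉ L — the required contradiction.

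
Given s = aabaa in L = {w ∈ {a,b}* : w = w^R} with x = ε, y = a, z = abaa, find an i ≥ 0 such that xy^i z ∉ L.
i = 2

xy²z = ε · aa · abaa = aaabaa; aaabaa reversed is aabaaa ≠ aaabaa, so it is not a palindrome and is not in L.
(Other choices also work, e.g. i = 0, 3; only i = 1 is guaranteed to stay in L since xy¹z = s.)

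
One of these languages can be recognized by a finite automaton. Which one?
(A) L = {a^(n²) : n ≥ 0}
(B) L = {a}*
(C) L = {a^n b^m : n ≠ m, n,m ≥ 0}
(B) {a}*

(B) L = {a}* is regular.

This can be recognized by a finite automaton (DFA/NFA).
Regular expressions like {a}* define regular languages.

The other choices are not regular:
- {a^(n²) : n ≥ 0}: After pumping, length is no longer a perfect square
- {a^n b^m : n ≠ m, n,m ≥ 0}: After pumping a's, we can make n = m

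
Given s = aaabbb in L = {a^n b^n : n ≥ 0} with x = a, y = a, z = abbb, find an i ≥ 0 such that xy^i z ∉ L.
i = 3

xy³z = a · aaa · abbb = aaaaabbb; aaaaabbb has 5 a's and 3 b's; 5 ≠ 3, so it is not in L.
(Other choices also work, e.g. i = 0, 2; only i = 1 is guaranteed to stay in L since xy¹z = s.)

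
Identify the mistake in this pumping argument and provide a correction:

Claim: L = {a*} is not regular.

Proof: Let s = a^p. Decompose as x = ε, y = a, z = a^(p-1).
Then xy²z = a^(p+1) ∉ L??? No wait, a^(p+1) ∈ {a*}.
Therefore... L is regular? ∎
Error: The proof attempts to show a*  is not regular, but a* IS regular!

Correction: a* is a regular language (recognized by a simple DFA with one accepting state and self-loop on 'a'). The pumping lemma can only prove non-regularity, not regularity. For regular languages, pumping always works.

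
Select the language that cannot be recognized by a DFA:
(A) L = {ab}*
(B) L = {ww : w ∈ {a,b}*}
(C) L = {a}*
(B) {ww : w ∈ {a,b}*}

(B) L = {ww : w ∈ {a,b}*} is NOT regular.

The pumping lemma can be used to prove this:
After pumping, the two halves no longer match

The other languages are regular because they can be recognized by finite automata.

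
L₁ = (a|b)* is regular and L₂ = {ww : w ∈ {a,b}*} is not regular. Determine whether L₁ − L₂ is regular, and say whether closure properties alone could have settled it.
No — L₁ − L₂ is not regular.

L₁ − L₂ is the complement of {ww} within {a,b}*. If it were regular, its complement {ww} would be regular as well (regular languages are closed under complement) — contradiction. So L₁ − L₂ is not regular.

Note that the bare facts "L₁ regular, L₂ non-regular" do not settle the question by themselves: the closure of regular languages under ∪, ∩, complement and difference applies only when BOTH operands are regular. With a non-regular operand the result can come out regular or non-regular depending on the specific languages, so one has to work out L₁ − L₂ for this particular pair, as above.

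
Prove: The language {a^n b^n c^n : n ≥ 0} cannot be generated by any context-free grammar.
Assume for contradiction that L is context-free, and let p ≥ 1 be the pumping length given by the pumping lemma for CFLs.
Choose s = a^p b^p c^p. Then s ∈ L and |s| = 3p ≥ p.
By the CFL pumping lemma, s = uvxyz for some u, v, x, y, z with |vxy| ≤ p, |vy| ≥ 1, and uv^i xy^i z ∈ L for every i ≥ 0.

Because |vxy| ≤ p, the window vxy cannot contain both an a and a c: any substring of s containing both must include the entire block b^p plus at least one a and one c, so it has length ≥ p + 2 > p.
Hence at least one of the letters a, c does not occur in vy at all.

Take i = 0: the string uxz is obtained from s by deleting |vy| ≥ 1 symbols, so |uxz| = 3p − |vy| < 3p.
But the letter (a or c) that does not occur in vy still occurs exactly p times in uxz. Every string of L with exactly p copies of some letter is a^p b^p c^p, of length 3p. Since |uxz| < 3p, uxz ∉ L.

This contradicts the CFL pumping lemma, which requires uv^i xy^i z ∈ L for all i ≥ 0.
Hence L = {a^n b^n c^n : n ≥ 0} is not context-free. ∎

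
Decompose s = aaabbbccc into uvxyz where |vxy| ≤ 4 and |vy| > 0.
u='aa', v='a', x='bb', y='b', z='ccc'

For s = aaabbbccc with pumping length p = 4:

One valid decomposition:
- u = 'aa'
- v = 'a'
- x = 'bb'
- y = 'b'
- z = 'ccc'

Verification:
- uvxyz = 'aa' + 'a' + 'bb' + 'b' + 'ccc' = aaabbbccc ✓
- |vxy| = |'abbb'| = 4 ≤ 4 ✓
- |vy| = |'ab'| = 2 > 0 ✓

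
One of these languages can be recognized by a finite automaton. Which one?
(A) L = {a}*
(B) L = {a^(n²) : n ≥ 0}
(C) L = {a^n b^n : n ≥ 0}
(A) {a}*

(A) L = {a}* is regular.

This can be recognized by a finite automaton (DFA/NFA).
Regular expressions like {a}* define regular languages.

The other choices are not regular:
- {a^(n²) : n ≥ 0}: After pumping, length is no longer a perfect square
- {a^n b^n : n ≥ 0}: After pumping, the number of a's and b's become unequal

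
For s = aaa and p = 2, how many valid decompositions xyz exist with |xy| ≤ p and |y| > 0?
3

For s = 'aaa' with pumping length p = 2:

Constraints: |xy| ≤ 2, |y| > 0

Valid decompositions (|xy| ≤ p, |y| ≥ 1):
  • x='', y='a', z='aa'
  • x='a', y='a', z='a'
  • x='', y='aa', z='a'

Total count: 3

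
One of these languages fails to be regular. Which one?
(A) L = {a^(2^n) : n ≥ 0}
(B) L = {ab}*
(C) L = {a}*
(A) {a^(2^n) : n ≥ 0}

(A) L = {a^(2^n) : n ≥ 0} is NOT regular.

The pumping lemma can be used to prove this:
After pumping, length is no longer a power of 2

The other languages are regular because they can be recognized by finite automata.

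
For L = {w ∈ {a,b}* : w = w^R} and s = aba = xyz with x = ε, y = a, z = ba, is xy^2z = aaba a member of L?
No

xy²z = ε · aa · ba = aaba.
aaba reversed is abaa ≠ aaba, so it is not a palindrome and is not in L.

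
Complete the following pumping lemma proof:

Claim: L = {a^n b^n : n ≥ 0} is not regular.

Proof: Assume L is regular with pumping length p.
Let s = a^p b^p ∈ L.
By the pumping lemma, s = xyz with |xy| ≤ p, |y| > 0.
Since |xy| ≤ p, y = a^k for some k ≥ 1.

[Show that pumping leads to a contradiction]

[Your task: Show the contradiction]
Consider xy²z = a^(p+k) b^p.

Since k ≥ 1, we have p + k > p.
So xy²z has more a's than b's: (p+k) a's vs p b's.
This means xy²z ∉ L because a^n b^n requires equal counts.

This contradicts the pumping lemma which states xy²z ∈ L.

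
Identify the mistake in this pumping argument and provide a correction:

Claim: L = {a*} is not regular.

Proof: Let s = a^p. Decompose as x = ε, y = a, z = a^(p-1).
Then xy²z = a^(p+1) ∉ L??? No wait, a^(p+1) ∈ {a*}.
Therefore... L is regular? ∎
Error: The proof attempts to show a*  is not regular, but a* IS regular!

Correction: a* is a regular language (recognized by a simple DFA with one accepting state and self-loop on 'a'). The pumping lemma can only prove non-regularity, not regularity. For regular languages, pumping always works.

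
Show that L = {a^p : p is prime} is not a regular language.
Assume for contradiction that L is regular, and let p ≥ 1 be the pumping length given by the pumping lemma.
Choose a prime q with q ≥ p (one exists because there are infinitely many primes) and let s = a^q. Then s ∈ L and |s| = q ≥ p.
By the pumping lemma, s = xyz for some x, y, z with |xy| ≤ p, |y| ≥ 1, and xy^i z ∈ L for every i ≥ 0.
Here y = a^k for some k with 1 ≤ k ≤ p, and xy^i z = a^(q + (i − 1)k) for every i ≥ 0.

Take i = q + 1: |xy^(q+1) z| = q + qk = q(k + 1).
Both factors satisfy q ≥ 2 and k + 1 ≥ 2, so q(k + 1) is composite, and xy^(q+1) z ∉ L.

This contradicts the pumping lemma, which requires xy^i z ∈ L for all i ≥ 0.
Hence L = {a^p : p is prime} is not regular. ∎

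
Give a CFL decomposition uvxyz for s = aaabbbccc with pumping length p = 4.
u='aa', v='a', x='bb', y='b', z='ccc'

For s = aaabbbccc with pumping length p = 4:

One valid decomposition:
- u = 'aa'
- v = 'a'
- x = 'bb'
- y = 'b'
- z = 'ccc'

Verification:
- uvxyz = 'aa' + 'a' + 'bb' + 'b' + 'ccc' = aaabbbccc ✓
- |vxy| = |'abbb'| = 4 ≤ 4 ✓
- |vy| = |'ab'| = 2 > 0 ✓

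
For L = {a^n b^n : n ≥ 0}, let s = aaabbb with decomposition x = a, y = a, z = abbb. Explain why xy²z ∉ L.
xy²z = aaaabbb ∉ L

Pumping with i = 2 replaces y = a by y² = aa:
- Original: s = xyz = aaabbb; aaabbb = a^3 b^3 has equal counts (3 = 3), so it is in L
- Pumped: xy²z = a · aa · abbb = aaaabbb
- aaaabbb has 4 a's and 3 b's; 4 ≠ 3, so it is not in L

The pumping lemma would require xy²z ∈ L, so this decomposition yields a contradiction.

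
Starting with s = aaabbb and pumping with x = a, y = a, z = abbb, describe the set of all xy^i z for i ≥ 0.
{xy^i z : i ≥ 0} = {a^(2+i) b^3 : i ≥ 0} = {aabbb, aaabbb, aaaabbb, ...}

With x = a, y = a, z = abbb: Starting with aaabbb and pumping the second 'a', we get strings with 2+i a's followed by 3 b's for i = 0, 1, 2, ...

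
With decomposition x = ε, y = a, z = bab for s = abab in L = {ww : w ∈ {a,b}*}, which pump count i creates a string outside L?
i = 0

xy⁰z = ε · ε · bab = bab; bab has odd length 3, so it cannot be written as ww and is not in L.
(Other choices also work, e.g. i = 2, 3; only i = 1 is guaranteed to stay in L since xy¹z = s.)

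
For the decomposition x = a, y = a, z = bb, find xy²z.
aaabb

Given x = 'a', y = 'a', z = 'bb' and i = 2:

xy^2z = x + y·y·...·y (2 times) + z
       = 'a' + 'a'^2 + 'bb'
       = 'a' + 'aa' + 'bb'
       = 'aaabb'

The pumped string is 'aaabb' with length 5.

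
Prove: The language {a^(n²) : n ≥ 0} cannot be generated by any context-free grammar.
Assume for contradiction that L is context-free, and let p ≥ 1 be the pumping length given by the pumping lemma for CFLs.
Choose s = a^(p²). Then s ∈ L and |s| = p² ≥ p.
By the CFL pumping lemma, s = uvxyz for some u, v, x, y, z with |vxy| ≤ p, |vy| ≥ 1, and uv^i xy^i z ∈ L for every i ≥ 0.
All symbols are a's, so only lengths matter: let k = |vy|, with 1 ≤ k ≤ |vxy| ≤ p.

Take i = 2: |uv²xy²z| = p² + k, and p² < p² + k ≤ p² + p < (p + 1)².
So the length lies strictly between consecutive squares and is not a perfect square; uv²xy²z ∉ L.

This contradicts the CFL pumping lemma, which requires uv^i xy^i z ∈ L for all i ≥ 0.
Hence L = {a^(n²) : n ≥ 0} is not context-free. ∎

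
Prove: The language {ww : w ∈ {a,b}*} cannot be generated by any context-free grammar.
Assume for contradiction that L is context-free, and let p ≥ 1 be the pumping length given by the pumping lemma for CFLs.
Choose s = a^p b^p a^p b^p. Then s ∈ L (take w = a^p b^p) and |s| = 4p ≥ p.
By the CFL pumping lemma, s = uvxyz for some u, v, x, y, z with |vxy| ≤ p, |vy| ≥ 1, and uv^i xy^i z ∈ L for every i ≥ 0.

Write s as four blocks A₁ B₁ A₂ B₂ with A₁ = A₂ = a^p and B₁ = B₂ = b^p. Since |vxy| ≤ p, the window vxy lies inside at most two adjacent blocks. Take i = 0 and let t = uxz, so |t| = 4p − |vy| with 1 ≤ |vy| ≤ p. If |t| is odd, t ∉ L immediately, so assume |vy| is even (hence |vy| ≥ 2) and |t|/2 = 2p − |vy|/2, which satisfies p ≤ |t|/2 ≤ 2p − 1.

Case 1 (vxy inside A₁B₁): t = a^(p−j) b^(p−l) a^p b^p with j + l = |vy|. The second half of t has length < 2p, so it is a suffix of the trailing a^p b^p and ends in b; the first half is a^(p−j) b^(p−l) a^((j+l)/2), which ends in a because (j+l)/2 ≥ 1. The halves differ, so t ∉ L.

Case 2 (vxy inside B₁A₂, straddling the middle): t = a^p b^(p−j) a^(p−l) b^p with j + l = |vy|. If t = ww, then w is a prefix of t of length ≥ p, so w begins with a^p; and w is a suffix of t of length ≥ p, so w ends with b^p. That forces |w| ≥ 2p, contradicting |w| = |t|/2 ≤ 2p − 1. So t ∉ L.

Case 3 (vxy inside A₂B₂): t = a^p b^p a^(p−j) b^(p−l) with j + l = |vy|. The first half of t is a prefix of a^p b^p, so it begins with a; the second half is b^((j+l)/2) a^(p−j) b^(p−l), which begins with b. The halves differ, so t ∉ L.

In every case uv⁰xy⁰z = uxz ∉ L.

This contradicts the CFL pumping lemma, which requires uv^i xy^i z ∈ L for all i ≥ 0.
Hence L = {ww : w ∈ {a,b}*} is not context-free. ∎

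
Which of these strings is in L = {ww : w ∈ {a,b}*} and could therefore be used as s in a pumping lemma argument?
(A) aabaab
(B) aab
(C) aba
(A) aabaab

The pumping lemma is applied to a string s that lies in L, so first check membership of each option:
- (A) aabaab splits into halves aab · aab, which are equal, so it is in L (w = aab) ✓
- (B) aab has odd length 3, so it cannot be written as ww and is not in L ✗
- (C) aba has odd length 3, so it cannot be written as ww and is not in L ✗

Only (A) aabaab is in L, so it is the only candidate that could play the role of s.
(In a complete proof one picks s in terms of the pumping length p so that |s| ≥ p is guaranteed; a fixed string like aabaab illustrates the shape of such an s.)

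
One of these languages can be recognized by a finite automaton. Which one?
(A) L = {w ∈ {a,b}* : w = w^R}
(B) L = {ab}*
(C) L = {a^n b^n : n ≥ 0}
(B) {ab}*

(B) L = {ab}* is regular.

This can be recognized by a finite automaton (DFA/NFA).
Regular expressions like {ab}* define regular languages.

The other choices are not regular:
- {w ∈ {a,b}* : w = w^R}: After pumping, the string is no longer symmetric
- {a^n b^n : n ≥ 0}: After pumping, the number of a's and b's become unequal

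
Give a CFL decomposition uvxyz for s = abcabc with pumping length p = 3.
u='ab', v='c', x='a', y='b', z='c'

For s = abcabc with pumping length p = 3:

One valid decomposition:
- u = 'ab'
- v = 'c'
- x = 'a'
- y = 'b'
- z = 'c'

Verification:
- uvxyz = 'ab' + 'c' + 'a' + 'b' + 'c' = abcabc ✓
- |vxy| = |'cab'| = 3 ≤ 3 ✓
- |vy| = |'cb'| = 2 > 0 ✓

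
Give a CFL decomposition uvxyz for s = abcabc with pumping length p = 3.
u='ab', v='c', x='a', y='b', z='c'

For s = abcabc with pumping length p = 3:

One valid decomposition:
- u = 'ab'
- v = 'c'
- x = 'a'
- y = 'b'
- z = 'c'

Verification:
- uvxyz = 'ab' + 'c' + 'a' + 'b' + 'c' = abcabc ✓
- |vxy| = |'cab'| = 3 ≤ 3 ✓
- |vy| = |'cb'| = 2 > 0 ✓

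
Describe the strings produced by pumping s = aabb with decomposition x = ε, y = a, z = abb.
{xy^i z : i ≥ 0} = {a^(i+1) b^2 : i ≥ 0} = {abb, aabb, aaabb, ...}

With x = ε, y = a, z = abb: Starting with aabb and pumping the first 'a' (z = abb keeps the second 'a'), we get strings with i+1 a's followed by 2 b's for i = 0, 1, 2, ...; note bb is not produced because z always contributes one a.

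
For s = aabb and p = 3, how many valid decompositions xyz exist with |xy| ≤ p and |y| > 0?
6

For s = 'aabb' with pumping length p = 3:

Constraints: |xy| ≤ 3, |y| > 0

Valid decompositions (|xy| ≤ p, |y| ≥ 1):
  • x='', y='a', z='abb'
  • x='a', y='a', z='bb'
  • x='', y='aa', z='bb'
  • x='aa', y='b', z='b'
  • x='a', y='ab', z='b'
  • x='', y='aab', z='b'

Total count: 6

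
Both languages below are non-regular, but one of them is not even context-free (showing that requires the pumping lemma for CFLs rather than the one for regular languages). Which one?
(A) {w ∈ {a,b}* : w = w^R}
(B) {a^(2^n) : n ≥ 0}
(B) {a^(2^n) : n ≥ 0}

(B) {a^(2^n) : n ≥ 0} requires the CFL pumping lemma.

- {w ∈ {a,b}* : w = w^R} is context-free (but not regular)
  • Can be shown non-regular with the regular pumping lemma
  • After pumping, the string is no longer symmetric

- {a^(2^n) : n ≥ 0} is NOT context-free
  • Requires the CFL pumping lemma to prove
  • Gaps between powers of 2 grow exponentially

The CFL pumping lemma is "stronger" in that it can prove non-membership
in the larger class of context-free languages.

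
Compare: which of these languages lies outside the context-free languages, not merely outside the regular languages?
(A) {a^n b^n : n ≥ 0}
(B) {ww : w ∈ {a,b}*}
(B) {ww : w ∈ {a,b}*}

(B) {ww : w ∈ {a,b}*} requires the CFL pumping lemma.

- {a^n b^n : n ≥ 0} is context-free (but not regular)
  • Can be shown non-regular with the regular pumping lemma
  • After pumping, the number of a's and b's become unequal

- {ww : w ∈ {a,b}*} is NOT context-free
  • Requires the CFL pumping lemma to prove
  • Cannot verify equality of two arbitrary substrings

The CFL pumping lemma is "stronger" in that it can prove non-membership
in the larger class of context-free languages.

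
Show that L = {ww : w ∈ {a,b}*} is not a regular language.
Assume for contradiction that L is regular, and let p ≥ 1 be the pumping length given by the pumping lemma.
Choose s = a^p b a^p b. Then s ∈ L (take w = a^p b) and |s| = 2p + 2 ≥ p.
By the pumping lemma, s = xyz for some x, y, z with |xy| ≤ p, |y| ≥ 1, and xy^i z ∈ L for every i ≥ 0.
Since |xy| ≤ p and the first p symbols of s are all a's, y = a^k for some k with 1 ≤ k ≤ p.

Take i = 2: t = xy²z = a^(p + k) b a^p b.
Suppose t = uu for some string u. The string t contains exactly two b's and ends in b, so u contains exactly one b and ends in b; hence u = a^j b for some j, and uu = a^j b a^j b. Comparing with t = a^(p + k) b a^p b forces j = p + k (first block) and j = p (second block), which is impossible since k ≥ 1. So t ∉ L.

This contradicts the pumping lemma, which requires xy^i z ∈ L for all i ≥ 0.
Hence L = {ww : w ∈ {a,b}*} is not regular. ∎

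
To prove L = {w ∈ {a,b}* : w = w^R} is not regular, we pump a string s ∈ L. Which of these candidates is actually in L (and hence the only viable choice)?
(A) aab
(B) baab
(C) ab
(B) baab

The pumping lemma is applied to a string s that lies in L, so first check membership of each option:
- (A) aab reversed is baa ≠ aab, so it is not a palindrome and is not in L ✗
- (B) baab reversed is baab, the same string, so it is a palindrome and is in L ✓
- (C) ab reversed is ba ≠ ab, so it is not a palindrome and is not in L ✗

Only (B) baab is in L, so it is the only candidate that could play the role of s.
(In a complete proof one picks s in terms of the pumping length p so that |s| ≥ p is guaranteed; a fixed string like baab illustrates the shape of such an s.)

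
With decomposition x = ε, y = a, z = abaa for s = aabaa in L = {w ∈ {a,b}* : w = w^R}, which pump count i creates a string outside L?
i = 2

xy²z = ε · aa · abaa = aaabaa; aaabaa reversed is aabaaa ≠ aaabaa, so it is not a palindrome and is not in L.
(Other choices also work, e.g. i = 0, 3; only i = 1 is guaranteed to stay in L since xy¹z = s.)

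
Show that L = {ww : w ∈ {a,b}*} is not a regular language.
Assume for contradiction that L is regular, and let p ≥ 1 be the pumping length given by the pumping lemma.
Choose s = a^p b a^p b. Then s ∈ L (take w = a^p b) and |s| = 2p + 2 ≥ p.
By the pumping lemma, s = xyz for some x, y, z with |xy| ≤ p, |y| ≥ 1, and xy^i z ∈ L for every i ≥ 0.
Since |xy| ≤ p and the first p symbols of s are all a's, y = a^k for some k with 1 ≤ k ≤ p.

Take i = 2: t = xy²z = a^(p + k) b a^p b.
Suppose t = uu for some string u. The string t contains exactly two b's and ends in b, so u contains exactly one b and ends in b; hence u = a^j b for some j, and uu = a^j b a^j b. Comparing with t = a^(p + k) b a^p b forces j = p + k (first block) and j = p (second block), which is impossible since k ≥ 1. So t ∉ L.

This contradicts the pumping lemma, which requires xy^i z ∈ L for all i ≥ 0.
Hence L = {ww : w ∈ {a,b}*} is not regular. ∎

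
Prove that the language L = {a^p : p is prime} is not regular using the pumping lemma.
Assume for contradiction that L is regular, and let p ≥ 1 be the pumping length given by the pumping lemma.
Choose a prime q with q ≥ p (one exists because there are infinitely many primes) and let s = a^q. Then s ∈ L and |s| = q ≥ p.
By the pumping lemma, s = xyz for some x, y, z with |xy| ≤ p, |y| ≥ 1, and xy^i z ∈ L for every i ≥ 0.
Here y = a^k for some k with 1 ≤ k ≤ p, and xy^i z = a^(q + (i − 1)k) for every i ≥ 0.

Take i = q + 1: |xy^(q+1) z| = q + qk = q(k + 1).
Both factors satisfy q ≥ 2 and k + 1 ≥ 2, so q(k + 1) is composite, and xy^(q+1) z ∉ L.

This contradicts the pumping lemma, which requires xy^i z ∈ L for all i ≥ 0.
Hence L = {a^p : p is prime} is not regular. ∎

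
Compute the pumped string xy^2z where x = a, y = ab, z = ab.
aababab

Given x = 'a', y = 'ab', z = 'ab' and i = 2:

xy^2z = x + y·y·...·y (2 times) + z
       = 'a' + 'ab'^2 + 'ab'
       = 'a' + 'abab' + 'ab'
       = 'aababab'

The pumped string is 'aababab' with length 7.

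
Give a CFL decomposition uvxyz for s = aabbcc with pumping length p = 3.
u='aa', v='b', x='b', y='c', z='c'

For s = aabbcc with pumping length p = 3:

One valid decomposition:
- u = 'aa'
- v = 'b'
- x = 'b'
- y = 'c'
- z = 'c'

Verification:
- uvxyz = 'aa' + 'b' + 'b' + 'c' + 'c' = aabbcc ✓
- |vxy| = |'bbc'| = 3 ≤ 3 ✓
- |vy| = |'bc'| = 2 > 0 ✓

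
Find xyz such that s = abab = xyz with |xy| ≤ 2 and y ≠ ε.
x = '', y = 'a', z = 'bab'

For s = abab and p = 2, one valid decomposition is:
- x = '' (length 0)
- y = 'a' (length 1)
- z = 'bab' (length 3)

Verification:
- xyz = '' + 'a' + 'bab' = abab ✓
- |xy| = 1 ≤ 2 ✓
- |y| = 1 > 0 ✓

All pumping lemma constraints are satisfied.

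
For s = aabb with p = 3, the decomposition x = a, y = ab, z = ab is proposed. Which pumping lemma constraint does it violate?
Violated: xyz = s

The decomposition x = a, y = ab, z = ab for s = aabb with p = 3
violates the constraint: xyz = s

xyz = 'a' + 'ab' + 'ab' = 'aabab' ≠ 'aabb' = s. The decomposition doesn't reconstruct s.

Pumping lemma constraints:
1. xyz = s (decomposition is valid)
2. |xy| ≤ p
3. |y| > 0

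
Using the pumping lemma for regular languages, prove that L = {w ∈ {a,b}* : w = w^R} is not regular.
Assume for contradiction that L is regular, and let p ≥ 1 be the pumping length given by the pumping lemma.
Choose s = a^p b a^p. Then s ∈ L (it reads the same in both directions) and |s| = 2p + 1 ≥ p.
By the pumping lemma, s = xyz for some x, y, z with |xy| ≤ p, |y| ≥ 1, and xy^i z ∈ L for every i ≥ 0.
Since |xy| ≤ p and the first p symbols of s are all a's, y = a^k for some k with 1 ≤ k ≤ p.

Take i = 2: xy²z = a^(p + k) b a^p.
Its reversal is a^p b a^(p + k). These differ because the block of a's before the unique b has length p + k in one and p in the other, and p + k ≠ p since k ≥ 1. So xy²z is not a palindrome, i.e. xy²z ∉ L.

This contradicts the pumping lemma, which requires xy^i z ∈ L for all i ≥ 0.
Hence L = {w ∈ {a,b}* : w = w^R} is not regular. ∎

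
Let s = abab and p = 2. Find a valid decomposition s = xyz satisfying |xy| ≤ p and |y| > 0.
x = '', y = 'a', z = 'bab'

For s = abab and p = 2, one valid decomposition is:
- x = '' (length 0)
- y = 'a' (length 1)
- z = 'bab' (length 3)

Verification:
- xyz = '' + 'a' + 'bab' = abab ✓
- |xy| = 1 ≤ 2 ✓
- |y| = 1 > 0 ✓

All pumping lemma constraints are satisfied.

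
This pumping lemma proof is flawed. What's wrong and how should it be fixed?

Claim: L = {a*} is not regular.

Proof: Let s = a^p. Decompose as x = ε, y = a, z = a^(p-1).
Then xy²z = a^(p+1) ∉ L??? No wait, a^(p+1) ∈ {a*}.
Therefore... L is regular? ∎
Error: The proof attempts to show a*  is not regular, but a* IS regular!

Correction: a* is a regular language (recognized by a simple DFA with one accepting state and self-loop on 'a'). The pumping lemma can only prove non-regularity, not regularity. For regular languages, pumping always works.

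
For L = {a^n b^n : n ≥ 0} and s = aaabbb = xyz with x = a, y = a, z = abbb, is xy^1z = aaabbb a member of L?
Yes

xy¹z = a · a · abbb = aaabbb.
aaabbb = a^3 b^3 has equal counts (3 = 3), so it is in L.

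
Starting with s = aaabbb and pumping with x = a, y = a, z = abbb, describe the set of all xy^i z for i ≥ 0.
{xy^i z : i ≥ 0} = {a^(2+i) b^3 : i ≥ 0} = {aabbb, aaabbb, aaaabbb, ...}

With x = a, y = a, z = abbb: Starting with aaabbb and pumping the second 'a', we get strings with 2+i a's followed by 3 b's for i = 0, 1, 2, ...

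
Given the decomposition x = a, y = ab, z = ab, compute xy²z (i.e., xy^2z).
aababab

Given x = 'a', y = 'ab', z = 'ab' and i = 2:

xy^2z = x + y·y·...·y (2 times) + z
       = 'a' + 'ab'^2 + 'ab'
       = 'a' + 'abab' + 'ab'
       = 'aababab'

The pumped string is 'aababab' with length 7.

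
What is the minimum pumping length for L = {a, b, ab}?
p = 3

For a finite language L, the pumping lemma holds vacuously if p > max|s| for s ∈ L.

The longest string in L = {a, b, ab} has length 2.
If p = 3, then no string s ∈ L has |s| ≥ p, so the condition is vacuously true.

The minimum pumping length is p = 3.

Why no smaller p works: for any p ≤ 2, the longest string s ∈ L has |s| = 2 ≥ p, so it would
have to be pumpable; but pumping up (i = 2, 3, ...) produces ever longer strings, which cannot all lie in the
finite language L. So the pumping property fails for every p ≤ 2.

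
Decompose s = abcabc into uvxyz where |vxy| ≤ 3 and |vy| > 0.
u='ab', v='c', x='a', y='b', z='c'

For s = abcabc with pumping length p = 3:

One valid decomposition:
- u = 'ab'
- v = 'c'
- x = 'a'
- y = 'b'
- z = 'c'

Verification:
- uvxyz = 'ab' + 'c' + 'a' + 'b' + 'c' = abcabc ✓
- |vxy| = |'cab'| = 3 ≤ 3 ✓
- |vy| = |'cb'| = 2 > 0 ✓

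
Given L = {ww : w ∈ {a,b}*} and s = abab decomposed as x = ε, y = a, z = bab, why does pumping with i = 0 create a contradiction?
xy⁰z = bab ∉ L

Pumping with i = 0 replaces y = a by y⁰ = ε:
- Original: s = xyz = abab; abab splits into halves ab · ab, which are equal, so it is in L (w = ab)
- Pumped: xy⁰z = ε · ε · bab = bab
- bab has odd length 3, so it cannot be written as ww and is not in L

The pumping lemma would require xy⁰z ∈ L, so this decomposition yields a contradiction.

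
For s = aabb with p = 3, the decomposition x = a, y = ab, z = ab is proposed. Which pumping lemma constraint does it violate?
Violated: xyz = s

The decomposition x = a, y = ab, z = ab for s = aabb with p = 3
violates the constraint: xyz = s

xyz = 'a' + 'ab' + 'ab' = 'aabab' ≠ 'aabb' = s. The decomposition doesn't reconstruct s.

Pumping lemma constraints:
1. xyz = s (decomposition is valid)
2. |xy| ≤ p
3. |y| > 0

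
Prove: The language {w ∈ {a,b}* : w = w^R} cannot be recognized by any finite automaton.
Assume for contradiction that L is regular, and let p ≥ 1 be the pumping length given by the pumping lemma.
Choose s = a^p b a^p. Then s ∈ L (it reads the same in both directions) and |s| = 2p + 1 ≥ p.
By the pumping lemma, s = xyz for some x, y, z with |xy| ≤ p, |y| ≥ 1, and xy^i z ∈ L for every i ≥ 0.
Since |xy| ≤ p and the first p symbols of s are all a's, y = a^k for some k with 1 ≤ k ≤ p.

Take i = 2: xy²z = a^(p + k) b a^p.
Its reversal is a^p b a^(p + k). These differ because the block of a's before the unique b has length p + k in one and p in the other, and p + k ≠ p since k ≥ 1. So xy²z is not a palindrome, i.e. xy²z ∉ L.

This contradicts the pumping lemma, which requires xy^i z ∈ L for all i ≥ 0.
Hence L = {w ∈ {a,b}* : w = w^R} is not regular. ∎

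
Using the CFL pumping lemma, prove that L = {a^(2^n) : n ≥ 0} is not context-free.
Assume for contradiction that L is context-free, and let p ≥ 1 be the pumping length given by the pumping lemma for CFLs.
Choose s = a^(2^p). Then s ∈ L and |s| = 2^p ≥ p.
By the CFL pumping lemma, s = uvxyz for some u, v, x, y, z with |vxy| ≤ p, |vy| ≥ 1, and uv^i xy^i z ∈ L for every i ≥ 0.
All symbols are a's, so only lengths matter: let k = |vy|, with 1 ≤ k ≤ |vxy| ≤ p < 2^p.

Take i = 2: |uv²xy²z| = 2^p + k, and 2^p < 2^p + k < 2^p + 2^p = 2^(p+1).
So the length lies strictly between consecutive powers of two and is not a power of 2; uv²xy²z ∉ L.

This contradicts the CFL pumping lemma, which requires uv^i xy^i z ∈ L for all i ≥ 0.
Hence L = {a^(2^n) : n ≥ 0} is not context-free. ∎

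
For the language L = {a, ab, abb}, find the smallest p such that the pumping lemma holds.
p = 4

For a finite language L, the pumping lemma holds vacuously if p > max|s| for s ∈ L.

The longest string in L = {a, ab, abb} has length 3.
If p = 4, then no string s ∈ L has |s| ≥ p, so the condition is vacuously true.

The minimum pumping length is p = 4.

Why no smaller p works: for any p ≤ 3, the longest string s ∈ L has |s| = 3 ≥ p, so it would
have to be pumpable; but pumping up (i = 2, 3, ...) produces ever longer strings, which cannot all lie in the
finite language L. So the pumping property fails for every p ≤ 3.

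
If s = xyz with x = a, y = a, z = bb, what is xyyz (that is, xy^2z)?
aaabb

Given x = 'a', y = 'a', z = 'bb' and i = 2:

xy^2z = x + y·y·...·y (2 times) + z
       = 'a' + 'a'^2 + 'bb'
       = 'a' + 'aa' + 'bb'
       = 'aaabb'

The pumped string is 'aaabb' with length 5.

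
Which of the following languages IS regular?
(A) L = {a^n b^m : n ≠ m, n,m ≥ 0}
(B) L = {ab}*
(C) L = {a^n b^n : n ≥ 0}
(B) {ab}*

(B) L = {ab}* is regular.

This can be recognized by a finite automaton (DFA/NFA).
Regular expressions like {ab}* define regular languages.

The other choices are not regular:
- {a^n b^n : n ≥ 0}: After pumping, the number of a's and b's become unequal
- {a^n b^m : n ≠ m, n,m ≥ 0}: After pumping a's, we can make n = m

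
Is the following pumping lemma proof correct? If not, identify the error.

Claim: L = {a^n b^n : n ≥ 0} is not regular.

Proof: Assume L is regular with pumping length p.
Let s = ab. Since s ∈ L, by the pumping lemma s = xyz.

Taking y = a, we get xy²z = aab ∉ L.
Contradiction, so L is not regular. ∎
The proof is INCORRECT.

Error: The string s = ab may be shorter than p.
The pumping lemma only applies to strings with |s| ≥ p, and p is not under our control.
We must choose s in terms of p, e.g. s = a^p b^p, to ensure |s| ≥ p.
(The proof also fixes one particular y; a valid argument must handle every decomposition with |xy| ≤ p and |y| ≥ 1 — for s = a^p b^p this forces y = a^k, and then xy²z = a^(p+k) b^p ∉ L.)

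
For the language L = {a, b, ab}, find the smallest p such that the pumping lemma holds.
p = 3

For a finite language L, the pumping lemma holds vacuously if p > max|s| for s ∈ L.

The longest string in L = {a, b, ab} has length 2.
If p = 3, then no string s ∈ L has |s| ≥ p, so the condition is vacuously true.

The minimum pumping length is p = 3.

Why no smaller p works: for any p ≤ 2, the longest string s ∈ L has |s| = 2 ≥ p, so it would
have to be pumpable; but pumping up (i = 2, 3, ...) produces ever longer strings, which cannot all lie in the
finite language L. So the pumping property fails for every p ≤ 2.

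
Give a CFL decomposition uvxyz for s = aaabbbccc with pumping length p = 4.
u='aa', v='a', x='bb', y='b', z='ccc'

For s = aaabbbccc with pumping length p = 4:

One valid decomposition:
- u = 'aa'
- v = 'a'
- x = 'bb'
- y = 'b'
- z = 'ccc'

Verification:
- uvxyz = 'aa' + 'a' + 'bb' + 'b' + 'ccc' = aaabbbccc ✓
- |vxy| = |'abbb'| = 4 ≤ 4 ✓
- |vy| = |'ab'| = 2 > 0 ✓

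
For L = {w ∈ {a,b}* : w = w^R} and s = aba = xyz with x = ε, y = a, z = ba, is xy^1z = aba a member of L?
Yes

xy¹z = ε · a · ba = aba.
aba reversed is aba, the same string, so it is a palindrome and is in L.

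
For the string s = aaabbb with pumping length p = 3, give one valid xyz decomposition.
x = '', y = 'aa', z = 'abbb'

For s = aaabbb and p = 3, one valid decomposition is:
- x = '' (length 0)
- y = 'aa' (length 2)
- z = 'abbb' (length 4)

Verification:
- xyz = '' + 'aa' + 'abbb' = aaabbb ✓
- |xy| = 2 ≤ 3 ✓
- |y| = 2 > 0 ✓

All pumping lemma constraints are satisfied.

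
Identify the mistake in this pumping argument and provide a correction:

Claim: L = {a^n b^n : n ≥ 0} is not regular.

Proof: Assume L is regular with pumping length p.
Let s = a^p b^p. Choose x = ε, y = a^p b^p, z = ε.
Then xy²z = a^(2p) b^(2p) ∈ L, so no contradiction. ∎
Error: The decomposition violates |xy| ≤ p. With y = a^p b^p, |xy| = |y| = 2p > p. (The proof also miscomputes xy²z, which would be a^p b^p a^p b^p rather than a^(2p) b^(2p), and it wrongly treats one harmless decomposition as settling the matter — the prover does not get to choose the decomposition.)

Correction: The pumping lemma requires |xy| ≤ p, and the argument must handle every decomposition satisfying |xy| ≤ p, |y| ≥ 1. Since s starts with p a's, any such y consists only of a's, say y = a^k with k ≥ 1. Then xy²z = a^(p+k) b^p has unequal numbers of a's and b's, so xy²z ∉ L — the required contradiction.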